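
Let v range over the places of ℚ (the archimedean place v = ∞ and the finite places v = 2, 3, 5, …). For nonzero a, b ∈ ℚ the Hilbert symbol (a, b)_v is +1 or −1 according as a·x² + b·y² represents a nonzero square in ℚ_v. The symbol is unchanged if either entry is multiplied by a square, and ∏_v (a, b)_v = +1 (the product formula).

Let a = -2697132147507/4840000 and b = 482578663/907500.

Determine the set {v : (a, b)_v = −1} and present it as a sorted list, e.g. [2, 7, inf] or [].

[3, 23]

(a, b) ≡ (-483, 21) mod (ℚ^×)²; places V = {2, 3, 5, 7, 11, 19, 23, ∞}.
(a,b)_11: α=-2, u≡4; β=-2, v≡8 (mod 11); (4|11)=+1, (8|11)=-1; sign (−1)^0·+1^-2·-1^-2 = +1.
(a,b)_2: α=-6, β=-2; u≡5, v≡5 (mod 8); ε(u)ε(v)=0·0, αω(v)=-6·1, βω(u)=-2·1; sum ≡ 0  ⇒  +1.
(a,b)_23: α=3, u≡4; β=2, v≡19 (mod 23); (4|23)=+1, (19|23)=-1; sign (−1)^0·+1^2·-1^3 = -1.
(a,b)_∞: sgn(-483)=−, sgn(21)=+, so +1.
(a,b)_3: α=5, u≡1; β=-1, v≡1 (mod 3); (1|3)=+1, (1|3)=+1; sign (−1)^1·+1^-1·+1^5 = -1.
(a,b)_5: α=-4, u≡2; β=-4, v≡4 (mod 5); (2|5)=-1, (4|5)=+1; sign (−1)^0·-1^-4·+1^-4 = +1.
(a,b)_7: α=1, u≡1; β=1, v≡6 (mod 7); (1|7)=+1, (6|7)=-1; sign (−1)^1·+1^1·-1^1 = +1.
(a,b)_19: α=4, u≡17; β=4, v≡12 (mod 19); (17|19)=+1, (12|19)=-1; sign (−1)^0·+1^4·-1^4 = +1.
(-483, 21 / ℚ) ramifies at {3, 23}: a division algebra.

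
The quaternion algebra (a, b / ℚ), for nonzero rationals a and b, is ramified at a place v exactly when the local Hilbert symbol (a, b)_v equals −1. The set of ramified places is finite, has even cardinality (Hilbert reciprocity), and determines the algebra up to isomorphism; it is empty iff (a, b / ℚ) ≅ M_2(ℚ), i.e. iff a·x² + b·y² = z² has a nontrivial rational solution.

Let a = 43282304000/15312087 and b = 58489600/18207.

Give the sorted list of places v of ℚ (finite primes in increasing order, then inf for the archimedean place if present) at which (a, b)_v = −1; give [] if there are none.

[5, 37]

(a, b) ≡ (8645, 63973) mod (ℚ^×)²; places V = {2, 3, 5, 7, 13, 17, 19, 29, 37, ∞}.
(a,b)_5: α=3, u≡1; β=2, v≡2 (mod 5); (1|5)=+1, (2|5)=-1; sign (−1)^0·+1^2·-1^3 = -1.
(a,b)_3: α=-2, u≡2; β=-2, v≡1 (mod 3); (2|3)=-1, (1|3)=+1; sign (−1)^0·-1^-2·+1^-2 = +1.
(a,b)_13: α=1, u≡2; β=1, v≡8 (mod 13); (2|13)=-1, (8|13)=-1; sign (−1)^0·-1^1·-1^1 = +1.
(a,b)_2: α=10, β=8; u≡5, v≡5 (mod 8); ε(u)ε(v)=0·0, αω(v)=10·1, βω(u)=8·1; sum ≡ 0  ⇒  +1.
(a,b)_37: α=2, u≡29; β=1, v≡4 (mod 37); (29|37)=-1, (4|37)=+1; sign (−1)^0·-1^1·+1^2 = -1.
(a,b)_29: α=-2, u≡21; β=0, v≡13 (mod 29); (21|29)=-1, (13|29)=+1; sign (−1)^0·-1^0·+1^-2 = +1.
(a,b)_19: α=1, u≡3; β=1, v≡4 (mod 19); (3|19)=-1, (4|19)=+1; sign (−1)^1·-1^1·+1^1 = +1.
(a,b)_17: α=-2, u≡16; β=-2, v≡1 (mod 17); (16|17)=+1, (1|17)=+1; sign (−1)^0·+1^-2·+1^-2 = +1.
(a,b)_7: α=-1, u≡3; β=-1, v≡2 (mod 7); (3|7)=-1, (2|7)=+1; sign (−1)^1·-1^-1·+1^-1 = +1.
(a,b)_∞: sgn(8645)=+, sgn(63973)=+, so +1.
(8645, 63973 / ℚ) ramifies at {5, 37}: a division algebra.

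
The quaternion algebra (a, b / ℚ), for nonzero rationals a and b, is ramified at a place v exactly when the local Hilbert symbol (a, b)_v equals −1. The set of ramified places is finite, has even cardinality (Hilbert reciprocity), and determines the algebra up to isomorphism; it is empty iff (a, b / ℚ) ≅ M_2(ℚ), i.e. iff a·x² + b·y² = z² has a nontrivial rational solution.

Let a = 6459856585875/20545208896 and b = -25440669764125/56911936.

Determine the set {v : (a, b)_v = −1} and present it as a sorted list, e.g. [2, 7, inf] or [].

[2, 29]

Mod squares: a ≡ 27115, b ≡ -85. Check v ∈ {∞, 2, 3, 5, 7, 11, 17, 19, 23, 29, 41}.
v=∞: 27115 > 0 and -85 < 0  ⇒  (a,b)_∞ = +1.
v=19: a=19^-2·(≡3), b=19^0·(≡10) mod 19; (3|19)=-1, (10|19)=-1; (−1)^{-2·0·9}·(-1)^0·(-1)^-2 = +1.
v=7: a=7^6·(≡4), b=7^6·(≡5) mod 7; (4|7)=+1, (5|7)=-1; (−1)^{6·6·3}·(+1)^6·(-1)^6 = +1.
v=11: a=11^1·(≡5), b=11^2·(≡1) mod 11; (5|11)=+1, (1|11)=+1; (−1)^{1·2·5}·(+1)^2·(+1)^1 = +1.
v=2: v_2(a)=-6, v_2(b)=-6; units ≡ 3, 3 (mod 8); ε·ε+αω+βω = 1·1+-6·1+-6·1 ≡ 1  ⇒  (a,b)_2 = -1.
v=29: a=29^1·(≡28), b=29^2·(≡10) mod 29; (28|29)=+1, (10|29)=-1; (−1)^{1·2·14}·(+1)^2·(-1)^1 = -1.
v=3: a=3^4·(≡1), b=3^0·(≡2) mod 3; (1|3)=+1, (2|3)=-1; (−1)^{4·0·1}·(+1)^0·(-1)^4 = +1.
v=17: a=17^1·(≡5), b=17^1·(≡14) mod 17; (5|17)=-1, (14|17)=-1; (−1)^{1·1·8}·(-1)^1·(-1)^1 = +1.
v=41: a=41^-2·(≡15), b=41^-2·(≡14) mod 41; (15|41)=-1, (14|41)=-1; (−1)^{-2·-2·20}·(-1)^-2·(-1)^-2 = +1.
v=23: a=23^-2·(≡15), b=23^-2·(≡14) mod 23; (15|23)=-1, (14|23)=-1; (−1)^{-2·-2·11}·(-1)^-2·(-1)^-2 = +1.
v=5: a=5^3·(≡2), b=5^3·(≡2) mod 5; (2|5)=-1, (2|5)=-1; (−1)^{3·3·2}·(-1)^3·(-1)^3 = +1.
(27115, -85 / ℚ) ramifies at {2, 29}: a division algebra.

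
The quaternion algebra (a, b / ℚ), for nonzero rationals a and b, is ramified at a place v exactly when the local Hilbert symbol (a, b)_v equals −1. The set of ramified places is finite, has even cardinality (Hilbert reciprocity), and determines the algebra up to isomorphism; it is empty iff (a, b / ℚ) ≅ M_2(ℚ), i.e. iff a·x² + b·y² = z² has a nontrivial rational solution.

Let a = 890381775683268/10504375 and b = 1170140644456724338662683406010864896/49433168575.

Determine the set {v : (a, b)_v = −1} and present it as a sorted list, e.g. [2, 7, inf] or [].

[2, 17, 19, 37]

Mod squares: a ≡ 2276351, b ≡ 53933584243. Check v ∈ {∞, 2, 3, 5, 7, 11, 17, 19, 29, 37, 43, 47}.
v=2: v_2(a)=2, v_2(b)=8; units ≡ 7, 3 (mod 8); ε·ε+αω+βω = 1·1+2·1+8·0 ≡ 1  ⇒  (a,b)_2 = -1.
v=3: a=3^8·(≡2), b=3^16·(≡1) mod 3; (2|3)=-1, (1|3)=+1; (−1)^{8·16·1}·(-1)^16·(+1)^8 = +1.
v=29: a=29^0·(≡28), b=29^1·(≡9) mod 29; (28|29)=+1, (9|29)=+1; (−1)^{0·1·14}·(+1)^1·(+1)^0 = +1.
v=37: a=37^1·(≡22), b=37^3·(≡1) mod 37; (22|37)=-1, (1|37)=+1; (−1)^{1·3·18}·(-1)^3·(+1)^1 = -1.
v=7: a=7^-5·(≡4), b=7^-11·(≡5) mod 7; (4|7)=+1, (5|7)=-1; (−1)^{-5·-11·3}·(+1)^-11·(-1)^-5 = +1.
v=5: a=5^-4·(≡4), b=5^-2·(≡2) mod 5; (4|5)=+1, (2|5)=-1; (−1)^{-4·-2·2}·(+1)^-2·(-1)^-4 = +1.
v=∞: 2276351 > 0 and 53933584243 > 0  ⇒  (a,b)_∞ = +1.
v=43: a=43^0·(≡11), b=43^1·(≡15) mod 43; (11|43)=+1, (15|43)=+1; (−1)^{0·1·21}·(+1)^1·(+1)^0 = +1.
v=19: a=19^2·(≡10), b=19^5·(≡5) mod 19; (10|19)=-1, (5|19)=+1; (−1)^{2·5·9}·(-1)^5·(+1)^2 = -1.
v=11: a=11^1·(≡3), b=11^3·(≡10) mod 11; (3|11)=+1, (10|11)=-1; (−1)^{1·3·5}·(+1)^3·(-1)^1 = +1.
v=17: a=17^3·(≡3), b=17^3·(≡15) mod 17; (3|17)=-1, (15|17)=+1; (−1)^{3·3·8}·(-1)^3·(+1)^3 = -1.
v=47: a=47^1·(≡29), b=47^3·(≡16) mod 47; (29|47)=-1, (16|47)=+1; (−1)^{1·3·23}·(-1)^3·(+1)^1 = +1.
(2276351, 53933584243 / ℚ) ramifies at {2, 17, 19, 37}: a division algebra.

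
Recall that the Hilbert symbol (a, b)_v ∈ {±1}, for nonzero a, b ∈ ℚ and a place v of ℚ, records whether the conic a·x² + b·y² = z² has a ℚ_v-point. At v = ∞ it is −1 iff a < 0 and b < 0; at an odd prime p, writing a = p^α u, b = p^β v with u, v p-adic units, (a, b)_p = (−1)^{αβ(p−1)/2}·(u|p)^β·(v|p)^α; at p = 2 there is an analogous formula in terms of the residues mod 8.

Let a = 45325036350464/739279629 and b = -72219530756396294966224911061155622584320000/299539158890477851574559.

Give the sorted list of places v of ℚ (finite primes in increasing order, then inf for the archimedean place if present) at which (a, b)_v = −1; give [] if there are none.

Mod squares: a ≡ 8671, b ≡ -5423. Check v ∈ {∞, 2, 3, 5, 11, 13, 17, 23, 29}.
v=13: a=13^1·(≡10), b=13^4·(≡5) mod 13; (10|13)=+1, (5|13)=-1; (−1)^{1·4·6}·(+1)^4·(-1)^1 = -1.
v=∞: 8671 > 0 and -5423 < 0  ⇒  (a,b)_∞ = +1.
v=2: v_2(a)=10, v_2(b)=18; units ≡ 7, 1 (mod 8); ε·ε+αω+βω = 1·0+10·0+18·0 ≡ 0  ⇒  (a,b)_2 = +1.
v=5: a=5^0·(≡1), b=5^4·(≡2) mod 5; (1|5)=+1, (2|5)=-1; (−1)^{0·4·2}·(+1)^4·(-1)^0 = +1.
v=11: a=11^-2·(≡3), b=11^-11·(≡8) mod 11; (3|11)=+1, (8|11)=-1; (−1)^{-2·-11·5}·(+1)^-11·(-1)^-2 = +1.
v=17: a=17^-2·(≡16), b=17^1·(≡2) mod 17; (16|17)=+1, (2|17)=+1; (−1)^{-2·1·8}·(+1)^1·(+1)^-2 = +1.
v=23: a=23^7·(≡12), b=23^22·(≡21) mod 23; (12|23)=+1, (21|23)=-1; (−1)^{7·22·11}·(+1)^22·(-1)^7 = -1.
v=29: a=29^-1·(≡13), b=29^-3·(≡13) mod 29; (13|29)=+1, (13|29)=+1; (−1)^{-1·-3·14}·(+1)^-3·(+1)^-1 = +1.
v=3: a=3^-6·(≡1), b=3^-16·(≡1) mod 3; (1|3)=+1, (1|3)=+1; (−1)^{-6·-16·1}·(+1)^-16·(+1)^-6 = +1.
Ram(8671, -5423) = {13, 23}; no ℚ_13-point on the conic.

[13, 23]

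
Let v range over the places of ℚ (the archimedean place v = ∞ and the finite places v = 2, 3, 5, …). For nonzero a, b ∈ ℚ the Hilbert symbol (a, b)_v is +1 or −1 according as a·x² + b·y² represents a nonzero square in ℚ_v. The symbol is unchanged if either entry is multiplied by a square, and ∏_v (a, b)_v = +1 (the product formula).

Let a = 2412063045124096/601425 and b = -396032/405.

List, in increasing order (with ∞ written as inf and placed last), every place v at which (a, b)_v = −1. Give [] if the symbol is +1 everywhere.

[3, 5, 7, 17]

Mod squares: a ≡ 3003, b ≡ -7735. Check v ∈ {∞, 2, 3, 5, 7, 11, 13, 17}.
v=∞: 3003 > 0 and -7735 < 0  ⇒  (a,b)_∞ = +1.
v=2: v_2(a)=16, v_2(b)=8; units ≡ 3, 1 (mod 8); ε·ε+αω+βω = 1·0+16·0+8·1 ≡ 0  ⇒  (a,b)_2 = +1.
v=17: a=17^2·(≡12), b=17^1·(≡2) mod 17; (12|17)=-1, (2|17)=+1; (−1)^{2·1·8}·(-1)^1·(+1)^2 = -1.
v=7: a=7^3·(≡4), b=7^1·(≡2) mod 7; (4|7)=+1, (2|7)=+1; (−1)^{3·1·3}·(+1)^1·(+1)^3 = -1.
v=5: a=5^-2·(≡3), b=5^-1·(≡3) mod 5; (3|5)=-1, (3|5)=-1; (−1)^{-2·-1·2}·(-1)^-1·(-1)^-2 = -1.
v=13: a=13^5·(≡1), b=13^1·(≡4) mod 13; (1|13)=+1, (4|13)=+1; (−1)^{5·1·6}·(+1)^1·(+1)^5 = +1.
v=11: a=11^-1·(≡9), b=11^0·(≡5) mod 11; (9|11)=+1, (5|11)=+1; (−1)^{-1·0·5}·(+1)^0·(+1)^-1 = +1.
v=3: a=3^-7·(≡2), b=3^-4·(≡2) mod 3; (2|3)=-1, (2|3)=-1; (−1)^{-7·-4·1}·(-1)^-4·(-1)^-7 = -1.
(3003, -7735 / ℚ) ramifies at {3, 5, 7, 17}: a division algebra.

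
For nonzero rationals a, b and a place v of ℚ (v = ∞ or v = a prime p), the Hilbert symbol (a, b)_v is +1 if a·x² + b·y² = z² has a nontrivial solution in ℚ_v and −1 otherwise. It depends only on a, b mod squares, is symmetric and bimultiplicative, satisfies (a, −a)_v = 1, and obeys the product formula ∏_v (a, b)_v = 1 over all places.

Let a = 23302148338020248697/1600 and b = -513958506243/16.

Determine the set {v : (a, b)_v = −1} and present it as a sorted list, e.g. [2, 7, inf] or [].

Mod squares: a ≡ 27993, b ≡ -10488949107. Check v ∈ {∞, 2, 3, 5, 7, 11, 13, 19, 31, 37, 41, 43}.
v=7: a=7^3·(≡2), b=7^3·(≡4) mod 7; (2|7)=+1, (4|7)=+1; (−1)^{3·3·3}·(+1)^3·(+1)^3 = -1.
v=5: a=5^-2·(≡3), b=5^0·(≡2) mod 5; (3|5)=-1, (2|5)=-1; (−1)^{-2·0·2}·(-1)^0·(-1)^-2 = +1.
v=41: a=41^2·(≡18), b=41^1·(≡21) mod 41; (18|41)=+1, (21|41)=+1; (−1)^{2·1·20}·(+1)^1·(+1)^2 = +1.
v=13: a=13^2·(≡3), b=13^1·(≡8) mod 13; (3|13)=+1, (8|13)=-1; (−1)^{2·1·6}·(+1)^1·(-1)^2 = +1.
v=3: a=3^1·(≡1), b=3^1·(≡1) mod 3; (1|3)=+1, (1|3)=+1; (−1)^{1·1·1}·(+1)^1·(+1)^1 = -1.
v=2: v_2(a)=-6, v_2(b)=-4; units ≡ 1, 5 (mod 8); ε·ε+αω+βω = 0·0+-6·1+-4·0 ≡ 0  ⇒  (a,b)_2 = +1.
v=31: a=31^1·(≡10), b=31^1·(≡22) mod 31; (10|31)=+1, (22|31)=-1; (−1)^{1·1·15}·(+1)^1·(-1)^1 = +1.
v=43: a=43^1·(≡13), b=43^1·(≡39) mod 43; (13|43)=+1, (39|43)=-1; (−1)^{1·1·21}·(+1)^1·(-1)^1 = +1.
v=19: a=19^2·(≡11), b=19^1·(≡16) mod 19; (11|19)=+1, (16|19)=+1; (−1)^{2·1·9}·(+1)^1·(+1)^2 = +1.
v=∞: 27993 > 0 and -10488949107 < 0  ⇒  (a,b)_∞ = +1.
v=37: a=37^2·(≡25), b=37^1·(≡16) mod 37; (25|37)=+1, (16|37)=+1; (−1)^{2·1·18}·(+1)^1·(+1)^2 = +1.
v=11: a=11^2·(≡5), b=11^0·(≡1) mod 11; (5|11)=+1, (1|11)=+1; (−1)^{2·0·5}·(+1)^0·(+1)^2 = +1.
Ram(27993, -10488949107) = {3, 7}; no ℚ_3-point on the conic.

[3, 7]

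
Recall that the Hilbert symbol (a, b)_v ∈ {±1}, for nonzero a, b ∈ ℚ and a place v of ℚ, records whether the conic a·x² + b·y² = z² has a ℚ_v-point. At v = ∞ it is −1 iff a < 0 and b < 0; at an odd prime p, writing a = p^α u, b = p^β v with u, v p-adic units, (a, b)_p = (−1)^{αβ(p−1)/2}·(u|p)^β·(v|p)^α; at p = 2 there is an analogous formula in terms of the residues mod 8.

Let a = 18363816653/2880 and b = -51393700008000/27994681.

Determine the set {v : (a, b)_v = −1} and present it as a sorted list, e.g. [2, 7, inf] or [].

(a, b) ≡ (396865, -23345) mod (ℚ^×)²; places V = {2, 3, 5, 7, 11, 13, 17, 23, 29, 37, ∞}.
(a,b)_7: α=1, u≡1; β=1, v≡4 (mod 7); (1|7)=+1, (4|7)=+1; sign (−1)^1·+1^1·+1^1 = -1.
(a,b)_23: α=1, u≡10; β=3, v≡14 (mod 23); (10|23)=-1, (14|23)=-1; sign (−1)^1·-1^3·-1^1 = -1.
(a,b)_5: α=-1, u≡3; β=3, v≡1 (mod 5); (3|5)=-1, (1|5)=+1; sign (−1)^0·-1^3·+1^-1 = -1.
(a,b)_37: α=2, u≡9; β=-2, v≡22 (mod 37); (9|37)=+1, (22|37)=-1; sign (−1)^0·+1^-2·-1^2 = +1.
(a,b)_2: α=-6, β=6; u≡1, v≡7 (mod 8); ε(u)ε(v)=0·1, αω(v)=-6·0, βω(u)=6·0; sum ≡ 0  ⇒  +1.
(a,b)_17: α=1, u≡15; β=2, v≡8 (mod 17); (15|17)=+1, (8|17)=+1; sign (−1)^0·+1^2·+1^1 = +1.
(a,b)_3: α=-2, u≡1; β=2, v≡1 (mod 3); (1|3)=+1, (1|3)=+1; sign (−1)^0·+1^2·+1^-2 = +1.
(a,b)_∞: sgn(396865)=+, sgn(-23345)=−, so +1.
(a,b)_11: α=0, u≡8; β=-2, v≡10 (mod 11); (8|11)=-1, (10|11)=-1; sign (−1)^0·-1^-2·-1^0 = +1.
(a,b)_29: α=1, u≡2; β=1, v≡6 (mod 29); (2|29)=-1, (6|29)=+1; sign (−1)^0·-1^1·+1^1 = -1.
(a,b)_13: α=2, u≡12; β=-2, v≡9 (mod 13); (12|13)=+1, (9|13)=+1; sign (−1)^0·+1^-2·+1^2 = +1.
(396865, -23345 / ℚ) ramifies at {5, 7, 23, 29}: a division algebra.

[5, 7, 23, 29]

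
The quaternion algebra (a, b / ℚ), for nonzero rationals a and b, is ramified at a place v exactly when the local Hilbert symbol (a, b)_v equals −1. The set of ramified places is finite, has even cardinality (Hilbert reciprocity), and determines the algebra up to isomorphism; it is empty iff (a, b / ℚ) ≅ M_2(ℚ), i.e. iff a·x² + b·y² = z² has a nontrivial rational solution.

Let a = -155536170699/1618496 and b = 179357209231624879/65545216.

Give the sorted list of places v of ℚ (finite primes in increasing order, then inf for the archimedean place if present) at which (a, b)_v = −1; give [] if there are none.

[7, 19]

Mod squares: a ≡ -136059, b ≡ 31. Check v ∈ {∞, 2, 3, 7, 11, 13, 19, 23, 29, 31, 37, 41}.
v=41: a=41^2·(≡25), b=41^2·(≡39) mod 41; (25|41)=+1, (39|41)=+1; (−1)^{2·2·20}·(+1)^2·(+1)^2 = +1.
v=∞: -136059 < 0 and 31 > 0  ⇒  (a,b)_∞ = +1.
v=19: a=19^-1·(≡10), b=19^2·(≡13) mod 19; (10|19)=-1, (13|19)=-1; (−1)^{-1·2·9}·(-1)^2·(-1)^-1 = -1.
v=3: a=3^1·(≡1), b=3^0·(≡1) mod 3; (1|3)=+1, (1|3)=+1; (−1)^{1·0·1}·(+1)^0·(+1)^1 = +1.
v=2: v_2(a)=-6, v_2(b)=-10; units ≡ 5, 7 (mod 8); ε·ε+αω+βω = 0·1+-6·0+-10·1 ≡ 0  ⇒  (a,b)_2 = +1.
v=7: a=7^1·(≡1), b=7^2·(≡3) mod 7; (1|7)=+1, (3|7)=-1; (−1)^{1·2·3}·(+1)^2·(-1)^1 = -1.
v=37: a=37^0·(≡21), b=37^2·(≡8) mod 37; (21|37)=+1, (8|37)=-1; (−1)^{0·2·18}·(+1)^2·(-1)^0 = +1.
v=23: a=23^0·(≡12), b=23^-2·(≡18) mod 23; (12|23)=+1, (18|23)=+1; (−1)^{0·-2·11}·(+1)^-2·(+1)^0 = +1.
v=29: a=29^2·(≡23), b=29^2·(≡15) mod 29; (23|29)=+1, (15|29)=-1; (−1)^{2·2·14}·(+1)^2·(-1)^2 = +1.
v=13: a=13^2·(≡9), b=13^2·(≡5) mod 13; (9|13)=+1, (5|13)=-1; (−1)^{2·2·6}·(+1)^2·(-1)^2 = +1.
v=31: a=31^1·(≡30), b=31^1·(≡14) mod 31; (30|31)=-1, (14|31)=+1; (−1)^{1·1·15}·(-1)^1·(+1)^1 = +1.
v=11: a=11^-3·(≡6), b=11^-2·(≡4) mod 11; (6|11)=-1, (4|11)=+1; (−1)^{-3·-2·5}·(-1)^-2·(+1)^-3 = +1.
(-136059, 31 / ℚ) ramifies at {7, 19}: a division algebra.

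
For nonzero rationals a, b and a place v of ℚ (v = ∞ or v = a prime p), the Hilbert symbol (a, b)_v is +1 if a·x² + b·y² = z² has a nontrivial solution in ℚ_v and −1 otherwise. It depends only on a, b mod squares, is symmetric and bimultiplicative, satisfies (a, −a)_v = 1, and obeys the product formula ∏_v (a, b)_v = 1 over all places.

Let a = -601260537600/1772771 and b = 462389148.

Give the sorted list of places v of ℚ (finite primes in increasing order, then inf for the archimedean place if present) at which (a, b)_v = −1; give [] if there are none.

[2, 43]

Mod squares: a ≡ -475709, b ≡ 1427127. Check v ∈ {∞, 2, 3, 5, 7, 11, 13, 23, 37, 43}.
v=∞: -475709 < 0 and 1427127 > 0  ⇒  (a,b)_∞ = +1.
v=11: a=11^-2·(≡8), b=11^0·(≡1) mod 11; (8|11)=-1, (1|11)=+1; (−1)^{-2·0·5}·(-1)^0·(+1)^-2 = +1.
v=13: a=13^-1·(≡7), b=13^1·(≡6) mod 13; (7|13)=-1, (6|13)=-1; (−1)^{-1·1·6}·(-1)^1·(-1)^-1 = +1.
v=43: a=43^1·(≡1), b=43^1·(≡11) mod 43; (1|43)=+1, (11|43)=+1; (−1)^{1·1·21}·(+1)^1·(+1)^1 = -1.
v=7: a=7^-2·(≡4), b=7^0·(≡4) mod 7; (4|7)=+1, (4|7)=+1; (−1)^{-2·0·3}·(+1)^0·(+1)^-2 = +1.
v=3: a=3^10·(≡1), b=3^5·(≡2) mod 3; (1|3)=+1, (2|3)=-1; (−1)^{10·5·1}·(+1)^5·(-1)^10 = +1.
v=2: v_2(a)=8, v_2(b)=2; units ≡ 3, 7 (mod 8); ε·ε+αω+βω = 1·1+8·0+2·1 ≡ 1  ⇒  (a,b)_2 = -1.
v=37: a=37^1·(≡24), b=37^1·(≡32) mod 37; (24|37)=-1, (32|37)=-1; (−1)^{1·1·18}·(-1)^1·(-1)^1 = +1.
v=5: a=5^2·(≡1), b=5^0·(≡3) mod 5; (1|5)=+1, (3|5)=-1; (−1)^{2·0·2}·(+1)^0·(-1)^2 = +1.
v=23: a=23^-1·(≡21), b=23^1·(≡13) mod 23; (21|23)=-1, (13|23)=+1; (−1)^{-1·1·11}·(-1)^1·(+1)^-1 = +1.
|Ram(-475709, 1427127)| = 2, even; anisotropic at {2, 43}.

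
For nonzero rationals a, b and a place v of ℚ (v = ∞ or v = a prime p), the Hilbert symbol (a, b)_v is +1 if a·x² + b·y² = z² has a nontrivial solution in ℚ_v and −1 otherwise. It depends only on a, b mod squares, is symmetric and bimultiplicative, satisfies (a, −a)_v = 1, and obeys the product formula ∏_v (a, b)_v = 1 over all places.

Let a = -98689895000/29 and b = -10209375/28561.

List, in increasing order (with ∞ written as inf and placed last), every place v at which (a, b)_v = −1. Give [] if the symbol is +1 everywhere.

[3, 5, 29, inf]

(a, b) ≡ (-1191262, -15) mod (ℚ^×)²; places V = {2, 3, 5, 11, 13, 19, 23, 29, 31, 47, ∞}.
(a,b)_5: α=4, u≡2; β=5, v≡3 (mod 5); (2|5)=-1, (3|5)=-1; sign (−1)^0·-1^5·-1^4 = -1.
(a,b)_29: α=-1, u≡12; β=0, v≡3 (mod 29); (12|29)=-1, (3|29)=-1; sign (−1)^0·-1^0·-1^-1 = -1.
(a,b)_23: α=1, u≡16; β=0, v≡4 (mod 23); (16|23)=+1, (4|23)=+1; sign (−1)^0·+1^0·+1^1 = +1.
(a,b)_∞: sgn(-1191262)=−, sgn(-15)=−, so -1.
(a,b)_2: α=3, β=0; u≡1, v≡1 (mod 8); ε(u)ε(v)=0·0, αω(v)=3·0, βω(u)=0·0; sum ≡ 0  ⇒  +1.
(a,b)_13: α=0, u≡6; β=-4, v≡6 (mod 13); (6|13)=-1, (6|13)=-1; sign (−1)^0·-1^-4·-1^0 = +1.
(a,b)_11: α=0, u≡1; β=2, v≡10 (mod 11); (1|11)=+1, (10|11)=-1; sign (−1)^0·+1^2·-1^0 = +1.
(a,b)_3: α=0, u≡2; β=3, v≡1 (mod 3); (2|3)=-1, (1|3)=+1; sign (−1)^0·-1^3·+1^0 = -1.
(a,b)_19: α=1, u≡18; β=0, v≡7 (mod 19); (18|19)=-1, (7|19)=+1; sign (−1)^0·-1^0·+1^1 = +1.
(a,b)_31: α=2, u≡30; β=0, v≡1 (mod 31); (30|31)=-1, (1|31)=+1; sign (−1)^0·-1^0·+1^2 = +1.
(a,b)_47: α=1, u≡12; β=0, v≡18 (mod 47); (12|47)=+1, (18|47)=+1; sign (−1)^0·+1^0·+1^1 = +1.
|Ram(-1191262, -15)| = 4, even; anisotropic at {3, 5, 29, ∞}.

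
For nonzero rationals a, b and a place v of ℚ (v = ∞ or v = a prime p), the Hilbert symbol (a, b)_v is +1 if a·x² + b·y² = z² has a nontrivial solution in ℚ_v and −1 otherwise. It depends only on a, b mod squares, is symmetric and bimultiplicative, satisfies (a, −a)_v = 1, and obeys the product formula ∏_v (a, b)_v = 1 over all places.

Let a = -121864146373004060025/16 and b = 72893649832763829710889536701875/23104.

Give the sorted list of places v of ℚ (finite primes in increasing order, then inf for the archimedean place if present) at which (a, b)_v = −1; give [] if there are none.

[2, 3, 13, 31]

Mod squares: a ≡ -3354169, b ≡ 123. Check v ∈ {∞, 2, 3, 5, 7, 11, 13, 19, 29, 31, 41}.
v=2: v_2(a)=-4, v_2(b)=-6; units ≡ 7, 3 (mod 8); ε·ε+αω+βω = 1·1+-4·1+-6·0 ≡ 1  ⇒  (a,b)_2 = -1.
v=7: a=7^1·(≡2), b=7^2·(≡1) mod 7; (2|7)=+1, (1|7)=+1; (−1)^{1·2·3}·(+1)^2·(+1)^1 = +1.
v=11: a=11^4·(≡6), b=11^6·(≡6) mod 11; (6|11)=-1, (6|11)=-1; (−1)^{4·6·5}·(-1)^6·(-1)^4 = +1.
v=13: a=13^1·(≡11), b=13^0·(≡11) mod 13; (11|13)=-1, (11|13)=-1; (−1)^{1·0·6}·(-1)^0·(-1)^1 = -1.
v=29: a=29^1·(≡16), b=29^2·(≡28) mod 29; (16|29)=+1, (28|29)=+1; (−1)^{1·2·14}·(+1)^2·(+1)^1 = +1.
v=19: a=19^0·(≡18), b=19^-2·(≡5) mod 19; (18|19)=-1, (5|19)=+1; (−1)^{0·-2·9}·(-1)^-2·(+1)^0 = +1.
v=3: a=3^10·(≡2), b=3^15·(≡2) mod 3; (2|3)=-1, (2|3)=-1; (−1)^{10·15·1}·(-1)^15·(-1)^10 = -1.
v=31: a=31^1·(≡3), b=31^2·(≡30) mod 31; (3|31)=-1, (30|31)=-1; (−1)^{1·2·15}·(-1)^2·(-1)^1 = -1.
v=∞: -3354169 < 0 and 123 > 0  ⇒  (a,b)_∞ = +1.
v=41: a=41^3·(≡12), b=41^5·(≡14) mod 41; (12|41)=-1, (14|41)=-1; (−1)^{3·5·20}·(-1)^5·(-1)^3 = +1.
v=5: a=5^2·(≡4), b=5^4·(≡2) mod 5; (4|5)=+1, (2|5)=-1; (−1)^{2·4·2}·(+1)^4·(-1)^2 = +1.
(-3354169, 123 / ℚ) ramifies at {2, 3, 13, 31}: a division algebra.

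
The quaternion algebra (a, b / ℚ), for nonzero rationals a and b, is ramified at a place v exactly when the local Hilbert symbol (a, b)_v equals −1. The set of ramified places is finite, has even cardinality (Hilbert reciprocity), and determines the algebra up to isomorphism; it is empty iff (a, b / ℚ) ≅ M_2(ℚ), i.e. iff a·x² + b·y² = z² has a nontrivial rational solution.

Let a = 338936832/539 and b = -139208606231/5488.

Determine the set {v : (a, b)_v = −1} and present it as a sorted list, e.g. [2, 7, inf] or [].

[2, 7, 11, 19]

Mod squares: a ≡ 404547, b ≡ -3508673. Check v ∈ {∞, 2, 3, 7, 11, 13, 17, 19, 23, 31, 37, 41}.
v=41: a=41^1·(≡28), b=41^0·(≡2) mod 41; (28|41)=-1, (2|41)=+1; (−1)^{1·0·20}·(-1)^0·(+1)^1 = +1.
v=19: a=19^0·(≡18), b=19^1·(≡18) mod 19; (18|19)=-1, (18|19)=-1; (−1)^{0·1·9}·(-1)^1·(-1)^0 = -1.
v=2: v_2(a)=10, v_2(b)=-4; units ≡ 3, 7 (mod 8); ε·ε+αω+βω = 1·1+10·0+-4·1 ≡ 1  ⇒  (a,b)_2 = -1.
v=31: a=31^0·(≡16), b=31^3·(≡6) mod 31; (16|31)=+1, (6|31)=-1; (−1)^{0·3·15}·(+1)^3·(-1)^0 = +1.
v=37: a=37^0·(≡21), b=37^1·(≡31) mod 37; (21|37)=+1, (31|37)=-1; (−1)^{0·1·18}·(+1)^1·(-1)^0 = +1.
v=17: a=17^0·(≡1), b=17^2·(≡16) mod 17; (1|17)=+1, (16|17)=+1; (−1)^{0·2·8}·(+1)^2·(+1)^0 = +1.
v=3: a=3^3·(≡2), b=3^0·(≡1) mod 3; (2|3)=-1, (1|3)=+1; (−1)^{3·0·1}·(-1)^0·(+1)^3 = +1.
v=13: a=13^1·(≡3), b=13^0·(≡10) mod 13; (3|13)=+1, (10|13)=+1; (−1)^{1·0·6}·(+1)^0·(+1)^1 = +1.
v=7: a=7^-2·(≡6), b=7^-3·(≡6) mod 7; (6|7)=-1, (6|7)=-1; (−1)^{-2·-3·3}·(-1)^-3·(-1)^-2 = -1.
v=∞: 404547 > 0 and -3508673 < 0  ⇒  (a,b)_∞ = +1.
v=23: a=23^1·(≡10), b=23^1·(≡13) mod 23; (10|23)=-1, (13|23)=+1; (−1)^{1·1·11}·(-1)^1·(+1)^1 = +1.
v=11: a=11^-1·(≡5), b=11^0·(≡2) mod 11; (5|11)=+1, (2|11)=-1; (−1)^{-1·0·5}·(+1)^0·(-1)^-1 = -1.
|Ram(404547, -3508673)| = 4, even; anisotropic at {2, 7, 11, 19}.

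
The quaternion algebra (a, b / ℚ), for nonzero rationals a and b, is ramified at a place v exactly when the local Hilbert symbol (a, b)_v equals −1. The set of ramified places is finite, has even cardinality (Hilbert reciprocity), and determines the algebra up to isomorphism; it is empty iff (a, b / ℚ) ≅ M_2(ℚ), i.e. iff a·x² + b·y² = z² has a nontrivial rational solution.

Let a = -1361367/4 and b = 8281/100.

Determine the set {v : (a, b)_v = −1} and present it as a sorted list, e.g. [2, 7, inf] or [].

[]

(a, b) ≡ (-7, 1) mod (ℚ^×)²; places V = {2, 3, 5, 7, 13, ∞}.
(a,b)_2: α=-2, β=-2; u≡1, v≡1 (mod 8); ε(u)ε(v)=0·0, αω(v)=-2·0, βω(u)=-2·0; sum ≡ 0  ⇒  +1.
(a,b)_7: α=5, u≡6; β=2, v≡4 (mod 7); (6|7)=-1, (4|7)=+1; sign (−1)^0·-1^2·+1^5 = +1.
(a,b)_∞: sgn(-7)=−, sgn(1)=+, so +1.
(a,b)_3: α=4, u≡2; β=0, v≡1 (mod 3); (2|3)=-1, (1|3)=+1; sign (−1)^0·-1^0·+1^4 = +1.
(a,b)_13: α=0, u≡8; β=2, v≡4 (mod 13); (8|13)=-1, (4|13)=+1; sign (−1)^0·-1^2·+1^0 = +1.
(a,b)_5: α=0, u≡2; β=-2, v≡4 (mod 5); (2|5)=-1, (4|5)=+1; sign (−1)^0·-1^-2·+1^0 = +1.
Ram(a, b) = ∅: the form -7·x² + 1·y² − z² is isotropic over every ℚ_v, so by Hasse–Minkowski it is isotropic over ℚ.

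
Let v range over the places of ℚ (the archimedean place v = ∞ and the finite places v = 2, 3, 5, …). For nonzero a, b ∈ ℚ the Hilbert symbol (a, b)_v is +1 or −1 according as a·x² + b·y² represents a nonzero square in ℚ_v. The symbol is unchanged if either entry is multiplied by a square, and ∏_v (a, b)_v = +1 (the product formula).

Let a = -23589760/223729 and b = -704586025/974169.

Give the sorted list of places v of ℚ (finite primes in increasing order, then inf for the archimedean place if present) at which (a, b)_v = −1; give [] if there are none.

[19, 31, 41, inf]

(a, b) ≡ (-368590, -232921) mod (ℚ^×)²; places V = {2, 3, 5, 7, 11, 13, 19, 23, 29, 31, 41, 43, 47, ∞}.
(a,b)_∞: sgn(-368590)=−, sgn(-232921)=−, so -1.
(a,b)_29: α=1, u≡8; β=0, v≡5 (mod 29); (8|29)=-1, (5|29)=+1; sign (−1)^0·-1^0·+1^1 = +1.
(a,b)_19: α=0, u≡8; β=1, v≡3 (mod 19); (8|19)=-1, (3|19)=-1; sign (−1)^0·-1^1·-1^0 = -1.
(a,b)_23: α=0, u≡18; β=1, v≡2 (mod 23); (18|23)=+1, (2|23)=+1; sign (−1)^0·+1^1·+1^0 = +1.
(a,b)_43: α=-2, u≡38; β=0, v≡16 (mod 43); (38|43)=+1, (16|43)=+1; sign (−1)^0·+1^0·+1^-2 = +1.
(a,b)_11: α=-2, u≡4; β=2, v≡5 (mod 11); (4|11)=+1, (5|11)=+1; sign (−1)^0·+1^2·+1^-2 = +1.
(a,b)_13: α=0, u≡12; β=1, v≡12 (mod 13); (12|13)=+1, (12|13)=+1; sign (−1)^0·+1^1·+1^0 = +1.
(a,b)_5: α=1, u≡2; β=2, v≡1 (mod 5); (2|5)=-1, (1|5)=+1; sign (−1)^0·-1^2·+1^1 = +1.
(a,b)_2: α=7, β=0; u≡1, v≡7 (mod 8); ε(u)ε(v)=0·1, αω(v)=7·0, βω(u)=0·0; sum ≡ 0  ⇒  +1.
(a,b)_47: α=0, u≡22; β=-2, v≡13 (mod 47); (22|47)=-1, (13|47)=-1; sign (−1)^0·-1^-2·-1^0 = +1.
(a,b)_7: α=0, u≡1; β=-2, v≡4 (mod 7); (1|7)=+1, (4|7)=+1; sign (−1)^0·+1^-2·+1^0 = +1.
(a,b)_31: α=1, u≡14; β=0, v≡23 (mod 31); (14|31)=+1, (23|31)=-1; sign (−1)^0·+1^0·-1^1 = -1.
(a,b)_3: α=0, u≡2; β=-2, v≡2 (mod 3); (2|3)=-1, (2|3)=-1; sign (−1)^0·-1^-2·-1^0 = +1.
(a,b)_41: α=1, u≡6; β=1, v≡23 (mod 41); (6|41)=-1, (23|41)=+1; sign (−1)^0·-1^1·+1^1 = -1.
|Ram(-368590, -232921)| = 4, even; anisotropic at {19, 31, 41, ∞}.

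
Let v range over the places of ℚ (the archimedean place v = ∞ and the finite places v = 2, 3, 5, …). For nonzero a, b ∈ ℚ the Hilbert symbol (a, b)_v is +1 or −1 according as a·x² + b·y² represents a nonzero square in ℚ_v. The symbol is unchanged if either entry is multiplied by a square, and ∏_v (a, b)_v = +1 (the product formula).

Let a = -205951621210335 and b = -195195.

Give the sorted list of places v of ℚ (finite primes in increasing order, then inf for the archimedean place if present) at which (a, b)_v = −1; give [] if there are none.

Mod squares: a ≡ -15015, b ≡ -1155. Check v ∈ {∞, 2, 3, 5, 7, 11, 13}.
v=7: a=7^3·(≡4), b=7^1·(≡3) mod 7; (4|7)=+1, (3|7)=-1; (−1)^{3·1·3}·(+1)^1·(-1)^3 = +1.
v=2: v_2(a)=0, v_2(b)=0; units ≡ 1, 5 (mod 8); ε·ε+αω+βω = 0·0+0·1+0·0 ≡ 0  ⇒  (a,b)_2 = +1.
v=∞: -15015 < 0 and -1155 < 0  ⇒  (a,b)_∞ = -1.
v=5: a=5^1·(≡3), b=5^1·(≡1) mod 5; (3|5)=-1, (1|5)=+1; (−1)^{1·1·2}·(-1)^1·(+1)^1 = -1.
v=3: a=3^5·(≡2), b=3^1·(≡2) mod 3; (2|3)=-1, (2|3)=-1; (−1)^{5·1·1}·(-1)^1·(-1)^5 = -1.
v=11: a=11^3·(≡10), b=11^1·(≡9) mod 11; (10|11)=-1, (9|11)=+1; (−1)^{3·1·5}·(-1)^1·(+1)^3 = +1.
v=13: a=13^5·(≡6), b=13^2·(≡2) mod 13; (6|13)=-1, (2|13)=-1; (−1)^{5·2·6}·(-1)^2·(-1)^5 = -1.
Ram(-15015, -1155) = {3, 5, 13, ∞}; no ℚ_3-point on the conic.

[3, 5, 13, inf]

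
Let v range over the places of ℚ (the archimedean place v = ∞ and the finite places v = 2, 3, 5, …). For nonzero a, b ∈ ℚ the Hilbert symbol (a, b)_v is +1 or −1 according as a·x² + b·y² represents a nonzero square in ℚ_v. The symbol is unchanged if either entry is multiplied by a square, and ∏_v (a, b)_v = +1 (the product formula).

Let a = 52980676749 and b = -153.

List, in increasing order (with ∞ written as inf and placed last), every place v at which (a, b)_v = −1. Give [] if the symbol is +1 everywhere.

[17, 19]

Mod squares: a ≡ 46189, b ≡ -17. Check v ∈ {∞, 2, 3, 7, 11, 13, 17, 19}.
v=3: a=3^4·(≡1), b=3^2·(≡1) mod 3; (1|3)=+1, (1|3)=+1; (−1)^{4·2·1}·(+1)^2·(+1)^4 = +1.
v=2: v_2(a)=0, v_2(b)=0; units ≡ 5, 7 (mod 8); ε·ε+αω+βω = 0·1+0·0+0·1 ≡ 0  ⇒  (a,b)_2 = +1.
v=13: a=13^1·(≡9), b=13^0·(≡3) mod 13; (9|13)=+1, (3|13)=+1; (−1)^{1·0·6}·(+1)^0·(+1)^1 = +1.
v=11: a=11^1·(≡7), b=11^0·(≡1) mod 11; (7|11)=-1, (1|11)=+1; (−1)^{1·0·5}·(-1)^0·(+1)^1 = +1.
v=7: a=7^2·(≡3), b=7^0·(≡1) mod 7; (3|7)=-1, (1|7)=+1; (−1)^{2·0·3}·(-1)^0·(+1)^2 = +1.
v=17: a=17^3·(≡10), b=17^1·(≡8) mod 17; (10|17)=-1, (8|17)=+1; (−1)^{3·1·8}·(-1)^1·(+1)^3 = -1.
v=19: a=19^1·(≡8), b=19^0·(≡18) mod 19; (8|19)=-1, (18|19)=-1; (−1)^{1·0·9}·(-1)^0·(-1)^1 = -1.
v=∞: 46189 > 0 and -17 < 0  ⇒  (a,b)_∞ = +1.
(46189, -17 / ℚ) ramifies at {17, 19}: a division algebra.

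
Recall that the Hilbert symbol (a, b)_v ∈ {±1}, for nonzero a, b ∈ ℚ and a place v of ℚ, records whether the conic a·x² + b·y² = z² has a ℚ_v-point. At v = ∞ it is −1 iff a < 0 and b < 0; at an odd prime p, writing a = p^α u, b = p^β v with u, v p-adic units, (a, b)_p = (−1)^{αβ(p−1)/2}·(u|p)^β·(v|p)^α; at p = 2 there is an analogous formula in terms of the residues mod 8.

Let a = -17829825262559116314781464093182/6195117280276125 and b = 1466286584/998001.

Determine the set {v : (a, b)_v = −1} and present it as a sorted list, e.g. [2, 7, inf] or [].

Mod squares: a ≡ -3910, b ≡ 14. Check v ∈ {∞, 2, 3, 5, 7, 17, 23, 29, 37, 43}.
v=∞: -3910 < 0 and 14 > 0  ⇒  (a,b)_∞ = +1.
v=23: a=23^3·(≡22), b=23^0·(≡19) mod 23; (22|23)=-1, (19|23)=-1; (−1)^{3·0·11}·(-1)^0·(-1)^3 = -1.
v=2: v_2(a)=1, v_2(b)=3; units ≡ 5, 7 (mod 8); ε·ε+αω+βω = 0·1+1·0+3·1 ≡ 1  ⇒  (a,b)_2 = -1.
v=29: a=29^-2·(≡25), b=29^0·(≡27) mod 29; (25|29)=+1, (27|29)=-1; (−1)^{-2·0·14}·(+1)^0·(-1)^-2 = +1.
v=3: a=3^-16·(≡2), b=3^-6·(≡2) mod 3; (2|3)=-1, (2|3)=-1; (−1)^{-16·-6·1}·(-1)^-6·(-1)^-16 = +1.
v=37: a=37^-2·(≡7), b=37^-2·(≡13) mod 37; (7|37)=+1, (13|37)=-1; (−1)^{-2·-2·18}·(+1)^-2·(-1)^-2 = +1.
v=5: a=5^-3·(≡2), b=5^0·(≡4) mod 5; (2|5)=-1, (4|5)=+1; (−1)^{-3·0·2}·(-1)^0·(+1)^-3 = +1.
v=43: a=43^6·(≡42), b=43^2·(≡13) mod 43; (42|43)=-1, (13|43)=+1; (−1)^{6·2·21}·(-1)^2·(+1)^6 = +1.
v=17: a=17^7·(≡9), b=17^2·(≡11) mod 17; (9|17)=+1, (11|17)=-1; (−1)^{7·2·8}·(+1)^2·(-1)^7 = -1.
v=7: a=7^10·(≡3), b=7^3·(≡4) mod 7; (3|7)=-1, (4|7)=+1; (−1)^{10·3·3}·(-1)^3·(+1)^10 = -1.
(-3910, 14 / ℚ) ramifies at {2, 7, 17, 23}: a division algebra.

[2, 7, 17, 23]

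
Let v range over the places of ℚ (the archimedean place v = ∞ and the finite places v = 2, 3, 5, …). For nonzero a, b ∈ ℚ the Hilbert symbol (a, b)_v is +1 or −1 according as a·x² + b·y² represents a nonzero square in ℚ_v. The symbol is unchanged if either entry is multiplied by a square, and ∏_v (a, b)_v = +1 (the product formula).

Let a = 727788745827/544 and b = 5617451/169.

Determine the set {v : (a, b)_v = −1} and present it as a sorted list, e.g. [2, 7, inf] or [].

[17, 31]

Mod squares: a ≡ 266662, b ≡ 10619. Check v ∈ {∞, 2, 3, 7, 11, 13, 17, 19, 23, 31, 37, 41}.
v=41: a=41^0·(≡23), b=41^1·(≡6) mod 41; (23|41)=+1, (6|41)=-1; (−1)^{0·1·20}·(+1)^1·(-1)^0 = +1.
v=3: a=3^2·(≡1), b=3^0·(≡2) mod 3; (1|3)=+1, (2|3)=-1; (−1)^{2·0·1}·(+1)^0·(-1)^2 = +1.
v=17: a=17^-1·(≡11), b=17^0·(≡12) mod 17; (11|17)=-1, (12|17)=-1; (−1)^{-1·0·8}·(-1)^0·(-1)^-1 = -1.
v=23: a=23^1·(≡8), b=23^2·(≡2) mod 23; (8|23)=+1, (2|23)=+1; (−1)^{1·2·11}·(+1)^2·(+1)^1 = +1.
v=2: v_2(a)=-5, v_2(b)=0; units ≡ 3, 3 (mod 8); ε·ε+αω+βω = 1·1+-5·1+0·1 ≡ 0  ⇒  (a,b)_2 = +1.
v=7: a=7^0·(≡2), b=7^1·(≡6) mod 7; (2|7)=+1, (6|7)=-1; (−1)^{0·1·3}·(+1)^1·(-1)^0 = +1.
v=37: a=37^0·(≡12), b=37^1·(≡27) mod 37; (12|37)=+1, (27|37)=+1; (−1)^{0·1·18}·(+1)^1·(+1)^0 = +1.
v=∞: 266662 > 0 and 10619 > 0  ⇒  (a,b)_∞ = +1.
v=19: a=19^2·(≡7), b=19^0·(≡16) mod 19; (7|19)=+1, (16|19)=+1; (−1)^{2·0·9}·(+1)^0·(+1)^2 = +1.
v=13: a=13^4·(≡2), b=13^-2·(≡8) mod 13; (2|13)=-1, (8|13)=-1; (−1)^{4·-2·6}·(-1)^-2·(-1)^4 = +1.
v=31: a=31^1·(≡17), b=31^0·(≡29) mod 31; (17|31)=-1, (29|31)=-1; (−1)^{1·0·15}·(-1)^0·(-1)^1 = -1.
v=11: a=11^1·(≡3), b=11^0·(≡1) mod 11; (3|11)=+1, (1|11)=+1; (−1)^{1·0·5}·(+1)^0·(+1)^1 = +1.
Ram(266662, 10619) = {17, 31}; no ℚ_17-point on the conic.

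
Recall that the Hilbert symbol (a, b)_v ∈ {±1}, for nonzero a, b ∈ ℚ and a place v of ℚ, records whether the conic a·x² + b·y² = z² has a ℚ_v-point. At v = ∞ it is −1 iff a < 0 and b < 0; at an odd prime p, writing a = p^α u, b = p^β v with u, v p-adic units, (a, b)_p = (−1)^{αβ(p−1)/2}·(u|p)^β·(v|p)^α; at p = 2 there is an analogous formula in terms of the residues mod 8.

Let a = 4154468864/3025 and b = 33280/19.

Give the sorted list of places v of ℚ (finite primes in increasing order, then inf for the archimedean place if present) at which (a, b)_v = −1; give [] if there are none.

(a, b) ≡ (266, 2470) mod (ℚ^×)²; places V = {2, 5, 7, 11, 13, 19, ∞}.
(a,b)_∞: sgn(266)=+, sgn(2470)=+, so +1.
(a,b)_13: α=2, u≡8; β=1, v≡2 (mod 13); (8|13)=-1, (2|13)=-1; sign (−1)^0·-1^1·-1^2 = -1.
(a,b)_2: α=9, β=9; u≡5, v≡3 (mod 8); ε(u)ε(v)=0·1, αω(v)=9·1, βω(u)=9·1; sum ≡ 0  ⇒  +1.
(a,b)_11: α=-2, u≡6; β=0, v≡2 (mod 11); (6|11)=-1, (2|11)=-1; sign (−1)^0·-1^0·-1^-2 = +1.
(a,b)_7: α=1, u≡6; β=0, v≡6 (mod 7); (6|7)=-1, (6|7)=-1; sign (−1)^0·-1^0·-1^1 = -1.
(a,b)_19: α=3, u≡13; β=-1, v≡11 (mod 19); (13|19)=-1, (11|19)=+1; sign (−1)^1·-1^-1·+1^3 = +1.
(a,b)_5: α=-2, u≡4; β=1, v≡4 (mod 5); (4|5)=+1, (4|5)=+1; sign (−1)^0·+1^1·+1^-2 = +1.
|Ram(266, 2470)| = 2, even; anisotropic at {7, 13}.

[7, 13]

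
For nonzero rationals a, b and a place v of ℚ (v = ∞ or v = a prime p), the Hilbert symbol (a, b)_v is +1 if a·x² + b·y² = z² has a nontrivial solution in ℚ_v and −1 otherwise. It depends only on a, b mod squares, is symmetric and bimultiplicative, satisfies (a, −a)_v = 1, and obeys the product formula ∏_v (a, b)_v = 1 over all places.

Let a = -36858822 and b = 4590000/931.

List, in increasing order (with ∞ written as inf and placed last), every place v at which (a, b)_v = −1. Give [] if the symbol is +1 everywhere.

[7, 13]

(a, b) ≡ (-102102, 969) mod (ℚ^×)²; places V = {2, 3, 5, 7, 11, 13, 17, 19, ∞}.
(a,b)_7: α=1, u≡1; β=-2, v≡6 (mod 7); (1|7)=+1, (6|7)=-1; sign (−1)^0·+1^-2·-1^1 = -1.
(a,b)_19: α=2, u≡4; β=-1, v≡12 (mod 19); (4|19)=+1, (12|19)=-1; sign (−1)^0·+1^-1·-1^2 = +1.
(a,b)_5: α=0, u≡3; β=4, v≡4 (mod 5); (3|5)=-1, (4|5)=+1; sign (−1)^0·-1^4·+1^0 = +1.
(a,b)_3: α=1, u≡1; β=3, v≡2 (mod 3); (1|3)=+1, (2|3)=-1; sign (−1)^1·+1^3·-1^1 = +1.
(a,b)_∞: sgn(-102102)=−, sgn(969)=+, so +1.
(a,b)_17: α=1, u≡14; β=1, v≡7 (mod 17); (14|17)=-1, (7|17)=-1; sign (−1)^0·-1^1·-1^1 = +1.
(a,b)_11: α=1, u≡7; β=0, v≡9 (mod 11); (7|11)=-1, (9|11)=+1; sign (−1)^0·-1^0·+1^1 = +1.
(a,b)_13: α=1, u≡6; β=0, v≡8 (mod 13); (6|13)=-1, (8|13)=-1; sign (−1)^0·-1^0·-1^1 = -1.
(a,b)_2: α=1, β=4; u≡5, v≡1 (mod 8); ε(u)ε(v)=0·0, αω(v)=1·0, βω(u)=4·1; sum ≡ 0  ⇒  +1.
|Ram(-102102, 969)| = 2, even; anisotropic at {7, 13}.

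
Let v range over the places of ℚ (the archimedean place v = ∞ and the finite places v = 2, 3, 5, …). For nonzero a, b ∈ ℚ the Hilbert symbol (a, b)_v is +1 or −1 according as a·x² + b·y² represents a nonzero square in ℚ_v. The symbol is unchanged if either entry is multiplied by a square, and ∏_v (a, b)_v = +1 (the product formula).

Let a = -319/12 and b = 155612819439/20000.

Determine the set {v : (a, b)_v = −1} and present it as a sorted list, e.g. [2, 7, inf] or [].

[11, 29]

Mod squares: a ≡ -957, b ≡ 37758. Check v ∈ {∞, 2, 3, 5, 7, 11, 29, 31}.
v=3: a=3^-1·(≡2), b=3^5·(≡1) mod 3; (2|3)=-1, (1|3)=+1; (−1)^{-1·5·1}·(-1)^5·(+1)^-1 = +1.
v=5: a=5^0·(≡3), b=5^-4·(≡2) mod 5; (3|5)=-1, (2|5)=-1; (−1)^{0·-4·2}·(-1)^-4·(-1)^0 = +1.
v=11: a=11^1·(≡4), b=11^2·(≡8) mod 11; (4|11)=+1, (8|11)=-1; (−1)^{1·2·5}·(+1)^2·(-1)^1 = -1.
v=7: a=7^0·(≡2), b=7^1·(≡2) mod 7; (2|7)=+1, (2|7)=+1; (−1)^{0·1·3}·(+1)^1·(+1)^0 = +1.
v=31: a=31^0·(≡7), b=31^1·(≡18) mod 31; (7|31)=+1, (18|31)=+1; (−1)^{0·1·15}·(+1)^1·(+1)^0 = +1.
v=∞: -957 < 0 and 37758 > 0  ⇒  (a,b)_∞ = +1.
v=29: a=29^1·(≡16), b=29^3·(≡10) mod 29; (16|29)=+1, (10|29)=-1; (−1)^{1·3·14}·(+1)^3·(-1)^1 = -1.
v=2: v_2(a)=-2, v_2(b)=-5; units ≡ 3, 7 (mod 8); ε·ε+αω+βω = 1·1+-2·0+-5·1 ≡ 0  ⇒  (a,b)_2 = +1.
(-957, 37758 / ℚ) ramifies at {11, 29}: a division algebra.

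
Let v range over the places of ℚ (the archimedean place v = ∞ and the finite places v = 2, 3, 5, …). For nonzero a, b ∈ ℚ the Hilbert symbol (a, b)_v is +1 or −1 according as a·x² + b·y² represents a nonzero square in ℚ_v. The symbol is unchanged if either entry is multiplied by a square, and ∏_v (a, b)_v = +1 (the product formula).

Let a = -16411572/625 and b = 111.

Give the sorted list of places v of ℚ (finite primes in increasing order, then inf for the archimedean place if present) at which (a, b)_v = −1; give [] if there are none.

[2, 3]

Mod squares: a ≡ -37, b ≡ 111. Check v ∈ {∞, 2, 3, 5, 37}.
v=2: v_2(a)=2, v_2(b)=0; units ≡ 3, 7 (mod 8); ε·ε+αω+βω = 1·1+2·0+0·1 ≡ 1  ⇒  (a,b)_2 = -1.
v=∞: -37 < 0 and 111 > 0  ⇒  (a,b)_∞ = +1.
v=5: a=5^-4·(≡3), b=5^0·(≡1) mod 5; (3|5)=-1, (1|5)=+1; (−1)^{-4·0·2}·(-1)^0·(+1)^-4 = +1.
v=3: a=3^4·(≡2), b=3^1·(≡1) mod 3; (2|3)=-1, (1|3)=+1; (−1)^{4·1·1}·(-1)^1·(+1)^4 = -1.
v=37: a=37^3·(≡7), b=37^1·(≡3) mod 37; (7|37)=+1, (3|37)=+1; (−1)^{3·1·18}·(+1)^1·(+1)^3 = +1.
|Ram(-37, 111)| = 2, even; anisotropic at {2, 3}.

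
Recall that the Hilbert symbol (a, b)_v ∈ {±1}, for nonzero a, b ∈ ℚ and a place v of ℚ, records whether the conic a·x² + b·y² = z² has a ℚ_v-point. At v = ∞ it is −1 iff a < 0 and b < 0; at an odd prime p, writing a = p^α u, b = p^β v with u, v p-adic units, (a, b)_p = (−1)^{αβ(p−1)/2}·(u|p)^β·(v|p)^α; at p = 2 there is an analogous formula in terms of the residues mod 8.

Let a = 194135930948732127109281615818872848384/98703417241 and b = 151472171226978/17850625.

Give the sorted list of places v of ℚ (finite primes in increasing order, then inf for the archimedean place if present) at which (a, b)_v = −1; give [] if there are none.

Mod squares: a ≡ 63714, b ≡ 12792738. Check v ∈ {∞, 2, 3, 5, 7, 11, 13, 17, 19, 23, 31, 37, 41}.
v=13: a=13^-8·(≡4), b=13^-4·(≡4) mod 13; (4|13)=+1, (4|13)=+1; (−1)^{-8·-4·6}·(+1)^-4·(+1)^-8 = +1.
v=5: a=5^0·(≡4), b=5^-4·(≡3) mod 5; (4|5)=+1, (3|5)=-1; (−1)^{0·-4·2}·(+1)^-4·(-1)^0 = +1.
v=41: a=41^3·(≡4), b=41^1·(≡18) mod 41; (4|41)=+1, (18|41)=+1; (−1)^{3·1·20}·(+1)^1·(+1)^3 = +1.
v=31: a=31^0·(≡9), b=31^2·(≡27) mod 31; (9|31)=+1, (27|31)=-1; (−1)^{0·2·15}·(+1)^2·(-1)^0 = +1.
v=23: a=23^2·(≡3), b=23^1·(≡11) mod 23; (3|23)=+1, (11|23)=-1; (−1)^{2·1·11}·(+1)^1·(-1)^2 = +1.
v=11: a=11^-2·(≡10), b=11^0·(≡8) mod 11; (10|11)=-1, (8|11)=-1; (−1)^{-2·0·5}·(-1)^0·(-1)^-2 = +1.
v=3: a=3^11·(≡1), b=3^3·(≡1) mod 3; (1|3)=+1, (1|3)=+1; (−1)^{11·3·1}·(+1)^3·(+1)^11 = -1.
v=7: a=7^3·(≡2), b=7^1·(≡2) mod 7; (2|7)=+1, (2|7)=+1; (−1)^{3·1·3}·(+1)^1·(+1)^3 = -1.
v=∞: 63714 > 0 and 12792738 > 0  ⇒  (a,b)_∞ = +1.
v=37: a=37^5·(≡18), b=37^2·(≡9) mod 37; (18|37)=-1, (9|37)=+1; (−1)^{5·2·18}·(-1)^2·(+1)^5 = +1.
v=2: v_2(a)=25, v_2(b)=1; units ≡ 1, 1 (mod 8); ε·ε+αω+βω = 0·0+25·0+1·0 ≡ 0  ⇒  (a,b)_2 = +1.
v=17: a=17^2·(≡16), b=17^1·(≡13) mod 17; (16|17)=+1, (13|17)=+1; (−1)^{2·1·8}·(+1)^1·(+1)^2 = +1.
v=19: a=19^4·(≡6), b=19^1·(≡10) mod 19; (6|19)=+1, (10|19)=-1; (−1)^{4·1·9}·(+1)^1·(-1)^4 = +1.
Ram(63714, 12792738) = {3, 7}; no ℚ_3-point on the conic.

[3, 7]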